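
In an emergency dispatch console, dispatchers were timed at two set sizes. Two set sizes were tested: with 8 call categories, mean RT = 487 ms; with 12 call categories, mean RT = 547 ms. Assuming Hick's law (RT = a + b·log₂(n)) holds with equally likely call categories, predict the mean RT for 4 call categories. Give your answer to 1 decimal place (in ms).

Fit slope and intercept:
  b = (547 − 487) / (log₂ 12 − log₂ 8) = 60 / (3.5850 − 3) = 102.571 ms/bit
  a = 487 − 102.571 × 3 = 179.288 ms
Then RT(4) = 179.288 + 102.571 × log₂ 4 = 179.288 + 102.571 × 2 ≈ 384.429 ms.

384.4 ms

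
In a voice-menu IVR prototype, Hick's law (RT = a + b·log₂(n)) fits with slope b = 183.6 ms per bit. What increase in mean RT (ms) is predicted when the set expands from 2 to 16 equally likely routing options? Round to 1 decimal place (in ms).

ΔRT = (a + b log₂ n₂) − (a + b log₂ n₁) = b·(log₂ n₂ − log₂ n₁).
log₂(16) − log₂(2) = log₂(16/2) = log₂(8) = 3.
ΔRT = 183.6 × 3.0000 = 550.800 ms.

550.8 ms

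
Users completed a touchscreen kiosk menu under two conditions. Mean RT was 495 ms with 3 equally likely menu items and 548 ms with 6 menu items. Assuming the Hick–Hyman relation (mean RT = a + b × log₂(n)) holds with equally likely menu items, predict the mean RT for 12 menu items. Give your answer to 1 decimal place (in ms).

Solve the two-equation system in a and b:
  b = (548 − 495) / (log₂ 6 − log₂ 3) = 53 / (2.5850 − 1.5850) = 53.000 ms/bit
  a = 495 − 53.000 × 1.5850 = 410.997 ms
Then RT(12) = 410.997 + 53.000 × log₂ 12 = 410.997 + 53.000 × 3.5850 ≈ 601.000 ms.

601.0 ms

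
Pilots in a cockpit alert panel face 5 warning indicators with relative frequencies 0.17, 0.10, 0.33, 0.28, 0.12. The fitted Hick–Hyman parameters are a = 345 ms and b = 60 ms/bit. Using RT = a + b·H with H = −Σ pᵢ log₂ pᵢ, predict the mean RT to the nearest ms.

Entropy contributions −pᵢ log₂ pᵢ: 0.4346, 0.3322, 0.5278, 0.5142, 0.3671; sum H = 2.1759 bits.
RT = a + bH = 345 + 60·2.1759 = 475.55 ms.

476 ms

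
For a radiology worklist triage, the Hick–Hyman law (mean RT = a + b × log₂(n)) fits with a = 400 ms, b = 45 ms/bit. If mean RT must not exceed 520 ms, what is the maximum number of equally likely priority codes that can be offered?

6

Set 400 + 45·log₂ n ≤ 520 → log₂ n ≤ (520 − 400)/45 = 2.6667.
So n ≤ 2^2.6667 = 6.350; the largest integer n is 6.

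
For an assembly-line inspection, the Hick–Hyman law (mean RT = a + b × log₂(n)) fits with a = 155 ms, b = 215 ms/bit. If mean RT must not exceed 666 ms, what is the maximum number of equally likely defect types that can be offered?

5

Set 155 + 215·log₂ n ≤ 666 → log₂ n ≤ (666 − 155)/215 = 2.3767.
So n ≤ 2^2.3767 = 5.194; the largest integer n is 5.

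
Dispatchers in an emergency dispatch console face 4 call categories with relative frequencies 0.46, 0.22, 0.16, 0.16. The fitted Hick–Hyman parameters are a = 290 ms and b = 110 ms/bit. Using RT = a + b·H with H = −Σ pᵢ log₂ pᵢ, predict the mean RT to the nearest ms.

493 ms

H = 0.46·log₂(1/0.46) + 0.22·log₂(1/0.22) + 0.16·log₂(1/0.16) + 0.16·log₂(1/0.16) = 1.8419 bits.
RT = 290 + 110 × 1.8419 = 492.61 ms.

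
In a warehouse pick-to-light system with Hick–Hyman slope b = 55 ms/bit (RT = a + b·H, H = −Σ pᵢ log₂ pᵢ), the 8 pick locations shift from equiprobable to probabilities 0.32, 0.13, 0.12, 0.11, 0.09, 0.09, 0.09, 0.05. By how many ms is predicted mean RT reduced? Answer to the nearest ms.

The RT saving is b·ΔH. Equiprobable H₀ = log₂(8) = 3.0000 bits; with the given probabilities H = 2.7801 bits.
b·(H₀ − H) = 55 × (3.0000 − 2.7801) = 12.10 ms.

12 ms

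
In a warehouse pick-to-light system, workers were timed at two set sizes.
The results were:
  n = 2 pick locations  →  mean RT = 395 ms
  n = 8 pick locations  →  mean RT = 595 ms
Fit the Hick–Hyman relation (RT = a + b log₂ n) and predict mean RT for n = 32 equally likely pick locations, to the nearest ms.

RT is linear in log₂ n, so two points fix the line:
  b = (595 − 395) / (log₂ 8 − log₂ 2) = 200 / (3 − 1) = 100 ms/bit
  a = 395 − 100 × 1 = 295 ms
Then RT(32) = 295 + 100 × log₂ 32 = 295 + 100 × 5 ≈ 795.000 ms.

795 ms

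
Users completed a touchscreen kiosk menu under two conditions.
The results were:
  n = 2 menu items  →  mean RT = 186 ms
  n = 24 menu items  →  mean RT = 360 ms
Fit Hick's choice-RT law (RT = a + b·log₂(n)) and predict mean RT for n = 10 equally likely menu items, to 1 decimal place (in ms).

298.7 ms

RT is linear in log₂ n, so two points fix the line:
  b = (360 − 186) / (log₂ 24 − log₂ 2) = 174 / (4.5850 − 1) = 48.536 ms/bit
  a = 186 − 48.536 × 1 = 137.464 ms
Then RT(10) = 137.464 + 48.536 × log₂ 10 = 137.464 + 48.536 × 3.3219 ≈ 298.697 ms.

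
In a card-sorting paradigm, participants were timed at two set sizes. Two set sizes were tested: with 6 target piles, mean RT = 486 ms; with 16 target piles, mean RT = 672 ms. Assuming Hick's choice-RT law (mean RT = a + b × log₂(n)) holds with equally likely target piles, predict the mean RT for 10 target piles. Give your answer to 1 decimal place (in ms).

582.9 ms

Fit slope and intercept:
  b = (672 − 486) / (log₂ 16 − log₂ 6) = 186 / (4 − 2.5850) = 131.445 ms/bit
  a = 486 − 131.445 × 2.5850 = 146.219 ms
Then RT(10) = 146.219 + 131.445 × log₂ 10 = 146.219 + 131.445 × 3.3219 ≈ 582.871 ms.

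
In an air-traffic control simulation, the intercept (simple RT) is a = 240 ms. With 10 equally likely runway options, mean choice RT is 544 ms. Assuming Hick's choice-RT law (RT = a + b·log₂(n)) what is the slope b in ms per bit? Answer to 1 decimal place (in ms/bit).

91.5 ms/bit

b = (544 − 240) / log₂(10) = 304 / 3.3219 = 91.513 ms/bit.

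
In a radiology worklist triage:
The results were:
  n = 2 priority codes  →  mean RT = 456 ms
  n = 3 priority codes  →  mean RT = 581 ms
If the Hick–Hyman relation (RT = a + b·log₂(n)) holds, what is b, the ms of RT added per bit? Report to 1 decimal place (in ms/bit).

b = (RT₂ − RT₁)/(log₂ n₂ − log₂ n₁) = (581 − 456)/(1.5850 − 1) = 213.689 ms/bit.

213.7 ms/bit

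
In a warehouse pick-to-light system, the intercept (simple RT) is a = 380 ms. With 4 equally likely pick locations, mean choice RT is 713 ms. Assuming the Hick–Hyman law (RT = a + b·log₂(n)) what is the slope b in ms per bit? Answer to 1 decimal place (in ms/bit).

4 alternatives carry log₂ 4 = 2 bits; the choice cost is 713 − 380 = 333 ms, so b = 333/2 = 166.500 ms/bit.

166.5 ms/bit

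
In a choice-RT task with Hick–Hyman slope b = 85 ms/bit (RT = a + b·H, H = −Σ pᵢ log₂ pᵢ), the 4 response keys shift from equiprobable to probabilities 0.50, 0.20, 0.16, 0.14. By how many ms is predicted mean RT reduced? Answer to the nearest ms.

18 ms

Equiprobable entropy H₀ = log₂ 4 = 2.0000 bits.
Skewed entropy H = −Σ pᵢ log₂ pᵢ = 1.7845 bits.
ΔRT = b·(H₀ − H) = 85 × 0.2155 = 18.32 ms.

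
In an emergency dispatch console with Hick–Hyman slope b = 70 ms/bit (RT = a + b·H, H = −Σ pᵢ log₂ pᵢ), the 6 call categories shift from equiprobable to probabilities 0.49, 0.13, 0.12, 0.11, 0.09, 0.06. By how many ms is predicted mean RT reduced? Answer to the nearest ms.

30 ms

Equiprobable entropy H₀ = log₂ 6 = 2.5850 bits.
Skewed entropy H = −Σ pᵢ log₂ pᵢ = 2.1605 bits.
ΔRT = b·(H₀ − H) = 70 × 0.4245 = 29.71 ms.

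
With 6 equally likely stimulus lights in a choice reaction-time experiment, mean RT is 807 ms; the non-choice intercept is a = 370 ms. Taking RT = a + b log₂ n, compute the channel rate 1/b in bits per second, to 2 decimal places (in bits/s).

5.92 bits/s

b = (807 − 370)/log₂ 6 = 437/2.5850 = 169.055 ms per bit = 0.16905 s/bit; the reciprocal is 5.915 bits/s.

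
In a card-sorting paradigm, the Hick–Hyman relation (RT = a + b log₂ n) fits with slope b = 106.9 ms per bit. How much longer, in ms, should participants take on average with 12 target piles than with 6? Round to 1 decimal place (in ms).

ΔRT = (a + b log₂ n₂) − (a + b log₂ n₁) = b·(log₂ n₂ − log₂ n₁).
log₂(12) − log₂(6) = log₂(12/6) = log₂(2) = 1.
ΔRT = 106.9 × 1.0000 = 106.900 ms.

106.9 ms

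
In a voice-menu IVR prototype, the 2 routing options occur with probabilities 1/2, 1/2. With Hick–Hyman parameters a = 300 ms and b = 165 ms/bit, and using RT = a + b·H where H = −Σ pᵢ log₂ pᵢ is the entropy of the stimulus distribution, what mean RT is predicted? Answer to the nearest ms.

H = −Σ pᵢ log₂ pᵢ = 0.5·1 + 0.5·1 = 1.000 bits.
RT = 300 + 165 × 1.000 = 465.00 ms.

465 ms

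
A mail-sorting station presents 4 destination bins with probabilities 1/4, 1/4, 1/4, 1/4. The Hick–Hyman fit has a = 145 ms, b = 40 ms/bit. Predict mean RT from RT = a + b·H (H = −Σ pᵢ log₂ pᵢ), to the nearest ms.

Each term −pᵢ log₂ pᵢ: 0.25·2 + 0.25·2 + 0.25·2 + 0.25·2; summed, H = 2.000 bits.
Mean RT = a + bH = 145 + 40·2.000 = 225.00 ms.

225 ms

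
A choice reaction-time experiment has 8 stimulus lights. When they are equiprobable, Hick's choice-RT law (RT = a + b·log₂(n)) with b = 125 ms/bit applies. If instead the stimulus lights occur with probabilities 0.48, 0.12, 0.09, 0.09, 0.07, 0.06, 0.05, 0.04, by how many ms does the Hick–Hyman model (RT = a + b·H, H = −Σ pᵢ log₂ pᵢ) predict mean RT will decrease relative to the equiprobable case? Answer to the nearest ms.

Equiprobable entropy H₀ = log₂ 8 = 3.0000 bits.
Skewed entropy H = −Σ pᵢ log₂ pᵢ = 2.4146 bits.
ΔRT = b·(H₀ − H) = 125 × 0.5854 = 73.18 ms.

73 ms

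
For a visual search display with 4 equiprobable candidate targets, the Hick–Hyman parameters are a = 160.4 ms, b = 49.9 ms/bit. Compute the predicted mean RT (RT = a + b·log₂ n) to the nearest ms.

log₂(4) = 2 bits, so RT = 160.4 + 49.9 × 2 ≈ 260.200 ms.

260 ms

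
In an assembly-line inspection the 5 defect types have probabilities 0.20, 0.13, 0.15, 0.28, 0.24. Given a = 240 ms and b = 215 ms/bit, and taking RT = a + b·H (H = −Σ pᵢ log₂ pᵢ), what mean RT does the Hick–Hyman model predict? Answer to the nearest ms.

727 ms

H = 0.20·log₂(1/0.20) + 0.13·log₂(1/0.13) + 0.15·log₂(1/0.15) + 0.28·log₂(1/0.28) + 0.24·log₂(1/0.24) = 2.2659 bits.
RT = 240 + 215 × 2.2659 = 727.17 ms.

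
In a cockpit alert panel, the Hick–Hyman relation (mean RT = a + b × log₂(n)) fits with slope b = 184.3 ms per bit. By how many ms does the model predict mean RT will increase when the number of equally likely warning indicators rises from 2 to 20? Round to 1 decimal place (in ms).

The intercept a cancels: ΔRT = b·(log₂ n₂ − log₂ n₁) = b·log₂(n₂/n₁).
log₂(20) − log₂(2) = 4.3219 − 1 = 3.3219.
ΔRT = 184.3 × 3.3219 = 612.231 ms.

612.2 ms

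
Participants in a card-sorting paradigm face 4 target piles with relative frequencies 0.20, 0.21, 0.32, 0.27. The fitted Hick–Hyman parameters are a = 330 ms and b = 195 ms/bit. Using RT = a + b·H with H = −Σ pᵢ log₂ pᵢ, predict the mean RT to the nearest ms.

715 ms

Entropy contributions −pᵢ log₂ pᵢ: 0.4644, 0.4728, 0.5260, 0.5100; sum H = 1.9733 bits.
RT = a + bH = 330 + 195·1.9733 = 714.79 ms.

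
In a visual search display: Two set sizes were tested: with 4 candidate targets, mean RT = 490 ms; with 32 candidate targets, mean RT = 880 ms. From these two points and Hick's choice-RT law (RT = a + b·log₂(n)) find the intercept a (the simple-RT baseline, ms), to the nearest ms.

230 ms

The slope on a log₂ axis is (880 − 490) / (5 − 2) = 130 ms/bit.
a = RT₁ − b·log₂ n₁ = 490 − 130 × 2 = 230.000 ms.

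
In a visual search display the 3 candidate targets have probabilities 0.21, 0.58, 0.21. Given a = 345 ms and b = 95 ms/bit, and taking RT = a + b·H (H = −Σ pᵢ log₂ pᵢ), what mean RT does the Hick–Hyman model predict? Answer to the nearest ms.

478 ms

H = 0.21·log₂(1/0.21) + 0.58·log₂(1/0.58) + 0.21·log₂(1/0.21) = 1.4015 bits.
RT = 345 + 95 × 1.4015 = 478.14 ms.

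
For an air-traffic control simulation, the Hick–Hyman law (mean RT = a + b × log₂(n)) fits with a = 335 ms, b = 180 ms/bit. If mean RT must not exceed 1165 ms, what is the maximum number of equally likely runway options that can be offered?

Set 335 + 180·log₂ n ≤ 1165 → log₂ n ≤ (1165 − 335)/180 = 4.6111.
So n ≤ 2^4.6111 = 24.439; the largest integer n is 24.

24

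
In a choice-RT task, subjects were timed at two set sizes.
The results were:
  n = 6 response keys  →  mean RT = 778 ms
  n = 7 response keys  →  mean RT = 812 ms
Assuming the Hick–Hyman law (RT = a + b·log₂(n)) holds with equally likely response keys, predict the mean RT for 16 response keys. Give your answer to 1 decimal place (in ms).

994.3 ms

RT is linear in log₂ n, so two points fix the line:
  b = (812 − 778) / (log₂ 7 − log₂ 6) = 34 / (2.8074 − 2.5850) = 152.883 ms/bit
  a = 778 − 152.883 × 2.5850 = 382.803 ms
Then RT(16) = 382.803 + 152.883 × log₂ 16 = 382.803 + 152.883 × 4 ≈ 994.335 ms.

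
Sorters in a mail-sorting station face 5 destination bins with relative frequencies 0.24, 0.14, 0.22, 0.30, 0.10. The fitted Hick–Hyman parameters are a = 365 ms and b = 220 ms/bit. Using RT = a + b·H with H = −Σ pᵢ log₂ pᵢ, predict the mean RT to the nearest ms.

H = 0.24·log₂(1/0.24) + 0.14·log₂(1/0.14) + 0.22·log₂(1/0.22) + 0.30·log₂(1/0.30) + 0.10·log₂(1/0.10) = 2.2251 bits.
RT = 365 + 220 × 2.2251 = 854.52 ms.

855 ms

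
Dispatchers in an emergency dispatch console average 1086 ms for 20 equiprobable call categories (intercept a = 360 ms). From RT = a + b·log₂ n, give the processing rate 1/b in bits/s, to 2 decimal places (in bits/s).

5.95 bits/s

b = (1086 − 360)/log₂ 20 = 726/4.3219 = 167.981 ms per bit = 0.16798 s/bit; the reciprocal is 5.953 bits/s.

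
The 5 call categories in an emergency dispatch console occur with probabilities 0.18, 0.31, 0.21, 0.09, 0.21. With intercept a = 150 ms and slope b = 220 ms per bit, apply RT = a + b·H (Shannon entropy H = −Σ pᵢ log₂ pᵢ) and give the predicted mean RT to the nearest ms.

640 ms

Entropy contributions −pᵢ log₂ pᵢ: 0.4453, 0.5238, 0.4728, 0.3127, 0.4728; sum H = 2.2274 bits.
RT = a + bH = 150 + 220·2.2274 = 640.03 ms.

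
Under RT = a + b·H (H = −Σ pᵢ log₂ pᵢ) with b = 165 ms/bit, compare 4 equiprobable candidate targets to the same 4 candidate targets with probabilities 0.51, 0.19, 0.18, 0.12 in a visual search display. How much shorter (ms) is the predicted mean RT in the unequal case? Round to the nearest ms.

The RT saving is b·ΔH. Equiprobable H₀ = log₂(4) = 2.0000 bits; with the given probabilities H = 1.7630 bits.
b·(H₀ − H) = 165 × (2.0000 − 1.7630) = 39.10 ms.

39 ms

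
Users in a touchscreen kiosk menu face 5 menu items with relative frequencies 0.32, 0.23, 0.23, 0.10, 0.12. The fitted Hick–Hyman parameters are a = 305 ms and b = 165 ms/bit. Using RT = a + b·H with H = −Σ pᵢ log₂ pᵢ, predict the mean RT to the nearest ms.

668 ms

Entropy contributions −pᵢ log₂ pᵢ: 0.5260, 0.4877, 0.4877, 0.3322, 0.3671; sum H = 2.2006 bits.
RT = a + bH = 305 + 165·2.2006 = 668.10 ms.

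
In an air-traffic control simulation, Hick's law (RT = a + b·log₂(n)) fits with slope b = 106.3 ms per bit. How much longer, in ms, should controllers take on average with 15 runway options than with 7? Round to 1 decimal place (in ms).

116.9 ms

Only the slope matters, since a is common to both: ΔRT = b·log₂(n₂/n₁).
log₂(15) − log₂(7) = 3.9069 − 2.8074 = 1.0995.
ΔRT = 106.3 × 1.0995 = 116.881 ms.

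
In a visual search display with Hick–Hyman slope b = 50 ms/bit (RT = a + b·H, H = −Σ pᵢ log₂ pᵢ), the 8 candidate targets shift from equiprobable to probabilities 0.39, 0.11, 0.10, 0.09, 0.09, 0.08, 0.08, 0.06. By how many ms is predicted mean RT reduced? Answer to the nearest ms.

17 ms

Equiprobable entropy H₀ = log₂ 8 = 3.0000 bits.
Skewed entropy H = −Σ pᵢ log₂ pᵢ = 2.6641 bits.
ΔRT = b·(H₀ − H) = 50 × 0.3359 = 16.79 ms.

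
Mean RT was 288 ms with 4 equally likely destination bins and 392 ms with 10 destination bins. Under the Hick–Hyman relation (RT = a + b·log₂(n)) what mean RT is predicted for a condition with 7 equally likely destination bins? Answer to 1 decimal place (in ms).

351.5 ms

With log₂ n on the abscissa the relation is linear; from the two conditions:
  b = (392 − 288) / (log₂ 10 − log₂ 4) = 104 / (3.3219 − 2) = 78.673 ms/bit
  a = 288 − 78.673 × 2 = 130.654 ms
Then RT(7) = 130.654 + 78.673 × log₂ 7 = 130.654 + 78.673 × 2.8074 ≈ 351.517 ms.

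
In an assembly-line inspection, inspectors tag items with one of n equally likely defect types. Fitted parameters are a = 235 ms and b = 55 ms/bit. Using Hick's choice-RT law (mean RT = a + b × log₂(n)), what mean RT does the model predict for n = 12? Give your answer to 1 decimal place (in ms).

432.2 ms

log₂(12) = 3.5850 bits, so RT = 235 + 55 × 3.5850 ≈ 432.173 ms.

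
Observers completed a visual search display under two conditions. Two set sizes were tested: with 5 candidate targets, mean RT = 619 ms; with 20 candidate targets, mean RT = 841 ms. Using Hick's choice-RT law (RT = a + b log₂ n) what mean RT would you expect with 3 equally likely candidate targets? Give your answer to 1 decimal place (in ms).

Solve the two-equation system in a and b:
  b = (841 − 619) / (log₂ 20 − log₂ 5) = 222 / (4.3219 − 2.3219) = 111.000 ms/bit
  a = 619 − 111.000 × 2.3219 = 361.266 ms
Then RT(3) = 361.266 + 111.000 × log₂ 3 = 361.266 + 111.000 × 1.5850 ≈ 537.197 ms.

537.2 ms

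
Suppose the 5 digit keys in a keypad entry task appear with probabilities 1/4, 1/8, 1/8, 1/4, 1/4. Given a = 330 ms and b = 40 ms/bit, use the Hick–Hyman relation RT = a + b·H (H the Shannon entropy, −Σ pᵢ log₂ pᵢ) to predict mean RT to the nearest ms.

420 ms

H = −Σ pᵢ log₂ pᵢ = 0.25·2 + 0.125·3 + 0.125·3 + 0.25·2 + 0.25·2 = 2.250 bits.
RT = 330 + 40 × 2.250 = 420.00 ms.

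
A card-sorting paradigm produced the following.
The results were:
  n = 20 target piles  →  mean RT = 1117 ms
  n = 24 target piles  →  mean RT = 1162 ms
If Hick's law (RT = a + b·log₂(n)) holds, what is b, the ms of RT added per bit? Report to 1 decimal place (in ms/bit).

171.1 ms/bit

The slope on a log₂ axis is (1162 − 1117) / (4.5850 − 4.3219) = 171.080 ms/bit.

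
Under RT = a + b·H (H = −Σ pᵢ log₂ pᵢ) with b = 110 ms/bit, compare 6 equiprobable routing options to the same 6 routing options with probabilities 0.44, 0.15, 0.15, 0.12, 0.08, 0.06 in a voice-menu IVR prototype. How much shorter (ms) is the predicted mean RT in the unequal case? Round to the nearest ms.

Equiprobable entropy H₀ = log₂ 6 = 2.5850 bits.
Skewed entropy H = −Σ pᵢ log₂ pᵢ = 2.2443 bits.
ΔRT = b·(H₀ − H) = 110 × 0.3406 = 37.47 ms.

37 ms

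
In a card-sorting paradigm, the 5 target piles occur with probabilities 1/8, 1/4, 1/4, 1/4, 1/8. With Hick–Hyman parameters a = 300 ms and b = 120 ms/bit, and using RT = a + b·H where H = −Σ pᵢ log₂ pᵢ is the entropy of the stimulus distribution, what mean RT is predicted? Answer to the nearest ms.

570 ms

Each term −pᵢ log₂ pᵢ: 0.125·3 + 0.25·2 + 0.25·2 + 0.25·2 + 0.125·3; summed, H = 2.250 bits.
Mean RT = a + bH = 300 + 120·2.250 = 570.00 ms.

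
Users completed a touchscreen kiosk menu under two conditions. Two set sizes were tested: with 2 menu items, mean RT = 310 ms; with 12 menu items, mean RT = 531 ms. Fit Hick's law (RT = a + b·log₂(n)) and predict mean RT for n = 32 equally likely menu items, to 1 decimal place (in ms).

652.0 ms

Solve the two-equation system in a and b:
  b = (531 − 310) / (log₂ 12 − log₂ 2) = 221 / (3.5850 − 1) = 85.494 ms/bit
  a = 310 − 85.494 × 1 = 224.506 ms
Then RT(32) = 224.506 + 85.494 × log₂ 32 = 224.506 + 85.494 × 5 ≈ 651.978 ms.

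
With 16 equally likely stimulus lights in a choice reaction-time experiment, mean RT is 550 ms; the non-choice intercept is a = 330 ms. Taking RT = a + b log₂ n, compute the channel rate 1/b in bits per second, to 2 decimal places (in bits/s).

Choice component = 550 − 330 = 220 ms over log₂(16) = 4 bits.
b = 220 / 4 = 55.000 ms/bit, so 1/b = 18.182 bits/s.

18.18 bits/s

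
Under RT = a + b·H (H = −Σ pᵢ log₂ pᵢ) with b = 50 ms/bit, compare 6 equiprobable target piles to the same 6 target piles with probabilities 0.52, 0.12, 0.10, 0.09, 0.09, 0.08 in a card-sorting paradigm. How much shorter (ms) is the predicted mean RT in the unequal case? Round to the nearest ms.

Equiprobable entropy H₀ = log₂ 6 = 2.5850 bits.
Skewed entropy H = −Σ pᵢ log₂ pᵢ = 2.1067 bits.
ΔRT = b·(H₀ − H) = 50 × 0.4783 = 23.92 ms.

24 ms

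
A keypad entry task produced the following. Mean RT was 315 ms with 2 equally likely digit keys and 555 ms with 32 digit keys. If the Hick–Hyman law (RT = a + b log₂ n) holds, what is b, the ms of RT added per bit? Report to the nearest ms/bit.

60 ms/bit

Slope: b = (555 − 315) / (log₂ 32 − log₂ 2) = 240/4.0000 = 60 ms/bit.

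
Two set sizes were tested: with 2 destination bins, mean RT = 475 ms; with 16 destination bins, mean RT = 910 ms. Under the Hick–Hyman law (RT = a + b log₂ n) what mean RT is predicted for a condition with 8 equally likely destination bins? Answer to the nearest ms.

Solve the two-equation system in a and b:
  b = (910 − 475) / (log₂ 16 − log₂ 2) = 435 / (4 − 1) = 145 ms/bit
  a = 475 − 145 × 1 = 330 ms
Then RT(8) = 330 + 145 × log₂ 8 = 330 + 145 × 3 ≈ 765.000 ms.

765 ms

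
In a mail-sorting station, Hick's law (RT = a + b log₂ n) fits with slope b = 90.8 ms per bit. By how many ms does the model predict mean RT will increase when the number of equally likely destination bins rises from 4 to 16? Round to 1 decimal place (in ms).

181.6 ms

The intercept a cancels: ΔRT = b·(log₂ n₂ − log₂ n₁) = b·log₂(n₂/n₁).
log₂(16) − log₂(4) = log₂(16/4) = log₂(4) = 2.
ΔRT = 90.8 × 2.0000 = 181.600 ms.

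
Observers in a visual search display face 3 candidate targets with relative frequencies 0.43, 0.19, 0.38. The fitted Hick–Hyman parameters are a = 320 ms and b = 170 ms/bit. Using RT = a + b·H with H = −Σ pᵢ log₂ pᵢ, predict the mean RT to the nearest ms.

577 ms

H = 0.43·log₂(1/0.43) + 0.19·log₂(1/0.19) + 0.38·log₂(1/0.38) = 1.5092 bits.
RT = 320 + 170 × 1.5092 = 576.57 ms.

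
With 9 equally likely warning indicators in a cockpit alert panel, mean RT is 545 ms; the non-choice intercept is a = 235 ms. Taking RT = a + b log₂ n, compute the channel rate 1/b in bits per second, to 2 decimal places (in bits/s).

10.23 bits/s

b = (545 − 235)/log₂ 9 = 310/3.1699 = 97.794 ms per bit = 0.09779 s/bit; the reciprocal is 10.226 bits/s.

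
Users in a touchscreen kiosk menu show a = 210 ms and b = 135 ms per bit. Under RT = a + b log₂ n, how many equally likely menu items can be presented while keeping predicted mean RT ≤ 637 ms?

8

135·log₂ n ≤ 637 − 210 = 427, giving log₂ n ≤ 3.1630 and n ≤ 8.957. The largest whole number is 8.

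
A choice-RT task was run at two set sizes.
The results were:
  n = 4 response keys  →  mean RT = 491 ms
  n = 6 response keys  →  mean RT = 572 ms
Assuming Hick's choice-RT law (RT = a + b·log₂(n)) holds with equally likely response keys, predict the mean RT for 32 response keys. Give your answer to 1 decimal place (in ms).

906.4 ms

With log₂ n on the abscissa the relation is linear; from the two conditions:
  b = (572 − 491) / (log₂ 6 − log₂ 4) = 81 / (2.5850 − 2) = 138.470 ms/bit
  a = 491 − 138.470 × 2 = 214.059 ms
Then RT(32) = 214.059 + 138.470 × log₂ 32 = 214.059 + 138.470 × 5 ≈ 906.411 ms.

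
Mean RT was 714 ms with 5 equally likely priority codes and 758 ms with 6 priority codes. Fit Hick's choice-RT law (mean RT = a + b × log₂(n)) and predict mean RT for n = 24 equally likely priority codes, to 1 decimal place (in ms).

1092.6 ms

RT is linear in log₂ n, so two points fix the line:
  b = (758 − 714) / (log₂ 6 − log₂ 5) = 44 / (2.5850 − 2.3219) = 167.278 ms/bit
  a = 714 − 167.278 × 2.3219 = 325.591 ms
Then RT(24) = 325.591 + 167.278 × log₂ 24 = 325.591 + 167.278 × 4.5850 ≈ 1092.557 ms.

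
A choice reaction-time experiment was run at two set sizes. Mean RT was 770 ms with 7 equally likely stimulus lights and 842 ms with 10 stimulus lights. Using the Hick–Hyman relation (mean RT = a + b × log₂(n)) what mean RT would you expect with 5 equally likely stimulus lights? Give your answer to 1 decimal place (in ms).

702.1 ms

Solve the two-equation system in a and b:
  b = (842 − 770) / (log₂ 10 − log₂ 7) = 72 / (3.3219 − 2.8074) = 139.922 ms/bit
  a = 770 − 139.922 × 2.8074 = 377.190 ms
Then RT(5) = 377.190 + 139.922 × log₂ 5 = 377.190 + 139.922 × 2.3219 ≈ 702.078 ms.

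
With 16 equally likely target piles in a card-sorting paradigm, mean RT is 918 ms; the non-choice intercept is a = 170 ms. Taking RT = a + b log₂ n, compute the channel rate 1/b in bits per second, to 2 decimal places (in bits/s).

b = (918 − 170)/log₂ 16 = 748/4 = 187.000 ms per bit = 0.18700 s/bit; the reciprocal is 5.348 bits/s.

5.35 bits/s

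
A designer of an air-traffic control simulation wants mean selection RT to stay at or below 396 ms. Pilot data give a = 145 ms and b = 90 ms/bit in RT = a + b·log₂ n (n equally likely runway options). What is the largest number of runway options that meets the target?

6

90·log₂ n ≤ 396 − 145 = 251, giving log₂ n ≤ 2.7889 and n ≤ 6.911. The largest whole number is 6.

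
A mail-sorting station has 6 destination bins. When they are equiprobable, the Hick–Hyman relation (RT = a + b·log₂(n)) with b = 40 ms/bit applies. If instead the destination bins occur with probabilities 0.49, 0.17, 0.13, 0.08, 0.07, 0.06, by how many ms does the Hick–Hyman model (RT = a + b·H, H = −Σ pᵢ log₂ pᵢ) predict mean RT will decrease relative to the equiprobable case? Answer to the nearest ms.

The RT saving is b·ΔH. Equiprobable H₀ = log₂(6) = 2.5850 bits; with the given probabilities H = 2.1251 bits.
b·(H₀ − H) = 40 × (2.5850 − 2.1251) = 18.39 ms.

18 ms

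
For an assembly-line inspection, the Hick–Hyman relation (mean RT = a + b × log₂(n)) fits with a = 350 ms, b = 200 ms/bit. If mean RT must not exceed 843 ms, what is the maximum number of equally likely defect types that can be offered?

5

200·log₂ n ≤ 843 − 350 = 493, giving log₂ n ≤ 2.4650 and n ≤ 5.521. The largest whole number is 5.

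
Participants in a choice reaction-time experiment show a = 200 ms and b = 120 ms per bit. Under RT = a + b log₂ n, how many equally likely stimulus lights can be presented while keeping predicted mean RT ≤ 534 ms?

Information budget: (534 − 200)/120 = 2.7833 bits, so n ≤ 2^2.7833 = 6.884 → at most 6.

6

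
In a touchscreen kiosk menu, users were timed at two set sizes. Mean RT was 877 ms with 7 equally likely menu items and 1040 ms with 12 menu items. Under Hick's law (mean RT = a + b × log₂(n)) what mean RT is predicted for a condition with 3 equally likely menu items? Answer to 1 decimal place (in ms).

620.8 ms

Solve the two-equation system in a and b:
  b = (1040 − 877) / (log₂ 12 − log₂ 7) = 163 / (3.5850 − 2.8074) = 209.617 ms/bit
  a = 877 − 209.617 × 2.8074 = 288.530 ms
Then RT(3) = 288.530 + 209.617 × log₂ 3 = 288.530 + 209.617 × 1.5850 ≈ 620.765 ms.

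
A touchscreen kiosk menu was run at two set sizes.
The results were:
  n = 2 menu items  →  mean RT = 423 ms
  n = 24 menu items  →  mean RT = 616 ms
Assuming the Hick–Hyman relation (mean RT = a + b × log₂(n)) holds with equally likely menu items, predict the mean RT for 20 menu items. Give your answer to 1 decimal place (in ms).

Solve the two-equation system in a and b:
  b = (616 − 423) / (log₂ 24 − log₂ 2) = 193 / (4.5850 − 1) = 53.836 ms/bit
  a = 423 − 53.836 × 1 = 369.164 ms
Then RT(20) = 369.164 + 53.836 × log₂ 20 = 369.164 + 53.836 × 4.3219 ≈ 601.839 ms.

601.8 ms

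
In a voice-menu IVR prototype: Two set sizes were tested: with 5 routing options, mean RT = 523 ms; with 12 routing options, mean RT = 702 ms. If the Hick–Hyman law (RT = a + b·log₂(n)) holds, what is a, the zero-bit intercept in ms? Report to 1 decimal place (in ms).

193.9 ms

Slope: b = (702 − 523) / (log₂ 12 − log₂ 5) = 179/1.2630 = 141.722 ms/bit.
Intercept: a = 523 − 141.722·log₂(5) = 193.931 ms.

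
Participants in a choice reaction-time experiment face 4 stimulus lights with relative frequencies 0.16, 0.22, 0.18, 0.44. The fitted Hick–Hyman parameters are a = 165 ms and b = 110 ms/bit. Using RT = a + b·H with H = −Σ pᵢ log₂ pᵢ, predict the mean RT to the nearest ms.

371 ms

Entropy contributions −pᵢ log₂ pᵢ: 0.4230, 0.4806, 0.4453, 0.5211; sum H = 1.8700 bits.
RT = a + bH = 165 + 110·1.8700 = 370.70 ms.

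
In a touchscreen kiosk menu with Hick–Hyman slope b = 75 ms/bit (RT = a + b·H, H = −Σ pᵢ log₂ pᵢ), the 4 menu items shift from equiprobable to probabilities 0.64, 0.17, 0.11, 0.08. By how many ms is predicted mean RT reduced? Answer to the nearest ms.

Equiprobable entropy H₀ = log₂ 4 = 2.0000 bits.
Skewed entropy H = −Σ pᵢ log₂ pᵢ = 1.4885 bits.
ΔRT = b·(H₀ − H) = 75 × 0.5115 = 38.37 ms.

38 ms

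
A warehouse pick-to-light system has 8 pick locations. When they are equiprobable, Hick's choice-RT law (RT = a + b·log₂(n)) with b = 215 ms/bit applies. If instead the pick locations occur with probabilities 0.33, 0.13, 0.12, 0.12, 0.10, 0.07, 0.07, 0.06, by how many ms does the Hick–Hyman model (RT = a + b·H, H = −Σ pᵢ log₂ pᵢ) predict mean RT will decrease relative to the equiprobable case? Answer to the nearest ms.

Equiprobable entropy H₀ = log₂ 8 = 3.0000 bits.
Skewed entropy H = −Σ pᵢ log₂ pᵢ = 2.7574 bits.
ΔRT = b·(H₀ − H) = 215 × 0.2426 = 52.15 ms.

52 ms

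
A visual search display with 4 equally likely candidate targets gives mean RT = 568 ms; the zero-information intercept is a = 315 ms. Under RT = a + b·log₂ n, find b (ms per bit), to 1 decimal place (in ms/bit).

4 alternatives carry log₂ 4 = 2 bits; the choice cost is 568 − 315 = 253 ms, so b = 253/2 = 126.500 ms/bit.

126.5 ms/bit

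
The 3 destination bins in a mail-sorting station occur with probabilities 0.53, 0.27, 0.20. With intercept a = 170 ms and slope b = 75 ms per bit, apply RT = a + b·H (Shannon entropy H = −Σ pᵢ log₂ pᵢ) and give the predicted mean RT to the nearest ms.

279 ms

H = 0.53·log₂(1/0.53) + 0.27·log₂(1/0.27) + 0.20·log₂(1/0.20) = 1.4599 bits.
RT = 170 + 75 × 1.4599 = 279.49 ms.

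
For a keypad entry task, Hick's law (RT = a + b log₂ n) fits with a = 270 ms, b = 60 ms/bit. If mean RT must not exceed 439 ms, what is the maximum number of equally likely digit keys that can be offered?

Set 270 + 60·log₂ n ≤ 439 → log₂ n ≤ (439 − 270)/60 = 2.8167.
So n ≤ 2^2.8167 = 7.045; the largest integer n is 7.

7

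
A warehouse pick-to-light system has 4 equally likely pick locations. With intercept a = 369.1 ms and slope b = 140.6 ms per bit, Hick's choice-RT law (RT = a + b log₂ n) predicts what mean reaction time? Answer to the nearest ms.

log₂(4) = 2 bits, so RT = 369.1 + 140.6 × 2 ≈ 650.300 ms.

650 ms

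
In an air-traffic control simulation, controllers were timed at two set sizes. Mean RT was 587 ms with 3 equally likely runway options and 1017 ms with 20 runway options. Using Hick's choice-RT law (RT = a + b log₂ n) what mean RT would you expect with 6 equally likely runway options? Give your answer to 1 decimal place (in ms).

RT is linear in log₂ n, so two points fix the line:
  b = (1017 − 587) / (log₂ 20 − log₂ 3) = 430 / (4.3219 − 1.5850) = 157.108 ms/bit
  a = 587 − 157.108 × 1.5850 = 337.989 ms
Then RT(6) = 337.989 + 157.108 × log₂ 6 = 337.989 + 157.108 × 2.5850 ≈ 744.108 ms.

744.1 ms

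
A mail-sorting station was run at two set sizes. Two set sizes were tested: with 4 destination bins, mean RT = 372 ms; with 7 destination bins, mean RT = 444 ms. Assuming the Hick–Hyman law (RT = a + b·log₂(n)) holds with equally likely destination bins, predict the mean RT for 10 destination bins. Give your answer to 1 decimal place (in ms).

RT is linear in log₂ n, so two points fix the line:
  b = (444 − 372) / (log₂ 7 − log₂ 4) = 72 / (2.8074 − 2) = 89.180 ms/bit
  a = 372 − 89.180 × 2 = 193.640 ms
Then RT(10) = 193.640 + 89.180 × log₂ 10 = 193.640 + 89.180 × 3.3219 ≈ 489.890 ms.

489.9 ms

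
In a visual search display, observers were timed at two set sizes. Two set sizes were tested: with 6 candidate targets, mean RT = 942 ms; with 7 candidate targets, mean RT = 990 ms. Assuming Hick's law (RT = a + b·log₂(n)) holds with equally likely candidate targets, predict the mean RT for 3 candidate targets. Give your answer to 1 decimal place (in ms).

With log₂ n on the abscissa the relation is linear; from the two conditions:
  b = (990 − 942) / (log₂ 7 − log₂ 6) = 48 / (2.8074 − 2.5850) = 215.835 ms/bit
  a = 942 − 215.835 × 2.5850 = 384.075 ms
Then RT(3) = 384.075 + 215.835 × log₂ 3 = 384.075 + 215.835 × 1.5850 ≈ 726.165 ms.

726.2 ms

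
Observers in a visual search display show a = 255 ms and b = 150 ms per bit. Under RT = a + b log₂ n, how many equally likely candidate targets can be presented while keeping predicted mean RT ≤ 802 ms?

Set 255 + 150·log₂ n ≤ 802 → log₂ n ≤ (802 − 255)/150 = 3.6467.
So n ≤ 2^3.6467 = 12.524; the largest integer n is 12.

12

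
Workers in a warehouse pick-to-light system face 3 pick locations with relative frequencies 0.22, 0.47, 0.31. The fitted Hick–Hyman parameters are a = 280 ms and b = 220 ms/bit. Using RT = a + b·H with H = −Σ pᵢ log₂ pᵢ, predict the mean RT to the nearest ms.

H = 0.22·log₂(1/0.22) + 0.47·log₂(1/0.47) + 0.31·log₂(1/0.31) = 1.5163 bits.
RT = 280 + 220 × 1.5163 = 613.59 ms.

614 ms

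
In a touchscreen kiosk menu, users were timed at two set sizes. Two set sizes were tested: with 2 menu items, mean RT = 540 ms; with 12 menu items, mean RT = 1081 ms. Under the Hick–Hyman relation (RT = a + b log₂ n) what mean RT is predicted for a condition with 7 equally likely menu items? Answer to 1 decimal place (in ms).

RT is linear in log₂ n, so two points fix the line:
  b = (1081 − 540) / (log₂ 12 − log₂ 2) = 541 / (3.5850 − 1) = 209.287 ms/bit
  a = 540 − 209.287 × 1 = 330.713 ms
Then RT(7) = 330.713 + 209.287 × log₂ 7 = 330.713 + 209.287 × 2.8074 ≈ 918.257 ms.

918.3 ms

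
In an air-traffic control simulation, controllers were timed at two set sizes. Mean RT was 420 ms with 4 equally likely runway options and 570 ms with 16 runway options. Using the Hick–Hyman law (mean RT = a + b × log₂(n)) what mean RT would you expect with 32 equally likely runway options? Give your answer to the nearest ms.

645 ms

RT is linear in log₂ n, so two points fix the line:
  b = (570 − 420) / (log₂ 16 − log₂ 4) = 150 / (4 − 2) = 75 ms/bit
  a = 420 − 75 × 2 = 270 ms
Then RT(32) = 270 + 75 × log₂ 32 = 270 + 75 × 5 ≈ 645.000 ms.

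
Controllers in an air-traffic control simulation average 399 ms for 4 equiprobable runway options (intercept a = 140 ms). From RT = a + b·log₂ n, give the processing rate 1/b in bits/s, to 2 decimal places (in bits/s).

b = (399 − 140)/log₂ 4 = 259/2 = 129.500 ms per bit = 0.12950 s/bit; the reciprocal is 7.722 bits/s.

7.72 bits/s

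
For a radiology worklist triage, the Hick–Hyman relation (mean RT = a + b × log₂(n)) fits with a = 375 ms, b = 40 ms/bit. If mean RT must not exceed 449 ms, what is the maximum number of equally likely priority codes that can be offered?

40·log₂ n ≤ 449 − 375 = 74, giving log₂ n ≤ 1.8500 and n ≤ 3.605. The largest whole number is 3.

3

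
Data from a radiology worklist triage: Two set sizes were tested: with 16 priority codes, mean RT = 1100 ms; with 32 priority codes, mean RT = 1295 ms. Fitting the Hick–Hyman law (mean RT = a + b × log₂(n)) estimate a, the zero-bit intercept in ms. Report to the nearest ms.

Slope: b = (1295 − 1100) / (log₂ 32 − log₂ 16) = 195/1.0000 = 195 ms/bit.
a = RT₁ − b·log₂ n₁ = 1100 − 195 × 4 = 320.000 ms.

320 ms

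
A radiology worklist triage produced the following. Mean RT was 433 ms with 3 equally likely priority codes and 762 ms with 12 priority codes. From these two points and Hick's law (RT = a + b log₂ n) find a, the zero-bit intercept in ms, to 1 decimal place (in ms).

172.3 ms

b = (RT₂ − RT₁)/(log₂ n₂ − log₂ n₁) = (762 − 433)/(3.5850 − 1.5850) = 164.500 ms/bit.
Intercept: a = 433 − 164.500·log₂(3) = 172.274 ms.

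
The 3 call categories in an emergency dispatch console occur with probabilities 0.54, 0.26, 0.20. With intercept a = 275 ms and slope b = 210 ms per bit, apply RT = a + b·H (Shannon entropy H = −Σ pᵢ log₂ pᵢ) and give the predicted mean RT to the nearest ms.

H = 0.54·log₂(1/0.54) + 0.26·log₂(1/0.26) + 0.20·log₂(1/0.20) = 1.4497 bits.
RT = 275 + 210 × 1.4497 = 579.44 ms.

579 ms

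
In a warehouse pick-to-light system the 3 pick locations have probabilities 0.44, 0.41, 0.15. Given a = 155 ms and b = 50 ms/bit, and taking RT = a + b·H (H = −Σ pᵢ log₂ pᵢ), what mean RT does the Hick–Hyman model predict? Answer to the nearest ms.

228 ms

Entropy contributions −pᵢ log₂ pᵢ: 0.5211, 0.5274, 0.4105; sum H = 1.4591 bits.
RT = a + bH = 155 + 50·1.4591 = 227.95 ms.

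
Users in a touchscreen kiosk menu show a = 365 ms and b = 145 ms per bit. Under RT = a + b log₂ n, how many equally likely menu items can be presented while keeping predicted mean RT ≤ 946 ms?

Information budget: (946 − 365)/145 = 4.0069 bits, so n ≤ 2^4.0069 = 16.077 → at most 16.

16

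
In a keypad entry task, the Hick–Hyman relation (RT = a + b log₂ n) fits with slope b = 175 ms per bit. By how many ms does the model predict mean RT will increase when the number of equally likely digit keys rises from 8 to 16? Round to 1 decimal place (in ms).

175.0 ms

Only the slope matters, since a is common to both: ΔRT = b·log₂(n₂/n₁).
log₂(16) − log₂(8) = log₂(16/8) = log₂(2) = 1.
ΔRT = 175 × 1.0000 = 175.000 ms.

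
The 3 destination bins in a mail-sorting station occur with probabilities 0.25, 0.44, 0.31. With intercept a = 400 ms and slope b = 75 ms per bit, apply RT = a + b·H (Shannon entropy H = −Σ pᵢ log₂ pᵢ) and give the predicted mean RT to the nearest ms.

Entropy contributions −pᵢ log₂ pᵢ: 0.5000, 0.5211, 0.5238; sum H = 1.5449 bits.
RT = a + bH = 400 + 75·1.5449 = 515.87 ms.

516 ms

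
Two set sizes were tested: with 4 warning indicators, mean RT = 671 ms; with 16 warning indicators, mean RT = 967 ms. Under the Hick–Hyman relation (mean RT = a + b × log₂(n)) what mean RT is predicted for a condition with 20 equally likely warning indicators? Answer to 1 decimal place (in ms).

Fit slope and intercept:
  b = (967 − 671) / (log₂ 16 − log₂ 4) = 296 / (4 − 2) = 148.000 ms/bit
  a = 671 − 148.000 × 2 = 375.000 ms
Then RT(20) = 375.000 + 148.000 × log₂ 20 = 375.000 + 148.000 × 4.3219 ≈ 1014.645 ms.

1014.6 ms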